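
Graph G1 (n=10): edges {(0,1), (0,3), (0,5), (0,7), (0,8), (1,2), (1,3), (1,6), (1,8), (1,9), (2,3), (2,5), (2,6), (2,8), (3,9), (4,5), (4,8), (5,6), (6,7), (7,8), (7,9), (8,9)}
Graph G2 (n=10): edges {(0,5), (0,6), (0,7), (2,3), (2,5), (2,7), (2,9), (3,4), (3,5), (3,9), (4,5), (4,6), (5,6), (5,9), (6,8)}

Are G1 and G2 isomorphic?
No, not isomorphic

The graphs are NOT isomorphic.

Connected components of G1: 1 component(s) with vertex sets [[0, 1, 2, 3, 4, 5, 6, 7, 8, 9]], sizes [10].
Connected components of G2: 2 component(s) with vertex sets [[1], [0, 2, 3, 4, 5, 6, 7, 8, 9]], sizes [1, 9].
The number of connected components (and the multiset of component sizes) is an isomorphism invariant — an isomorphism maps each component of G1 bijectively onto a component of G2. Since G1 has 1 component(s) and G2 has 2, they cannot be isomorphic.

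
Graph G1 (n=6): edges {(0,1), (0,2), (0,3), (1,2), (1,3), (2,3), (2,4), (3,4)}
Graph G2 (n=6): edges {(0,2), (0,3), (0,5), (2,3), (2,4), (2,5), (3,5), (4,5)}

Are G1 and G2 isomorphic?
Yes, isomorphic

The graphs are isomorphic.
One valid mapping φ: V(G1) → V(G2): 0→3, 1→0, 2→2, 3→5, 4→4, 5→1

Verify φ preserves adjacency — for each edge of G1, its image is an edge of G2:
  (0,1) → (φ(0),φ(1)) = (0,3) ∈ E(G2) ✓
  (0,2) → (φ(0),φ(2)) = (2,3) ∈ E(G2) ✓
  (0,3) → (φ(0),φ(3)) = (3,5) ∈ E(G2) ✓
  (1,2) → (φ(1),φ(2)) = (0,2) ∈ E(G2) ✓
  (1,3) → (φ(1),φ(3)) = (0,5) ∈ E(G2) ✓
  (2,3) → (φ(2),φ(3)) = (2,5) ∈ E(G2) ✓
  (2,4) → (φ(2),φ(4)) = (2,4) ∈ E(G2) ✓
  (3,4) → (φ(3),φ(4)) = (4,5) ∈ E(G2) ✓
All 8 edges of G1 map to edges of G2, and |E(G1)| = |E(G2)| = 8, so φ is a bijection on edges as well as vertices. Hence G1 ≅ G2.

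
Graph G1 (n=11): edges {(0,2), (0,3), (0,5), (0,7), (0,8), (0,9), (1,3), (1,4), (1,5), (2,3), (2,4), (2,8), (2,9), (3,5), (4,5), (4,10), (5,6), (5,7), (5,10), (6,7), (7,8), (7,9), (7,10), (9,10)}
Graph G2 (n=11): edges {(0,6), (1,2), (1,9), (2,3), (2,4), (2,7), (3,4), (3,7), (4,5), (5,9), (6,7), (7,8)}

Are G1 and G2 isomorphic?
No, not isomorphic

The graphs are NOT isomorphic.

Connected components of G1: 1 component(s) with vertex sets [[0, 1, 2, 3, 4, 5, 6, 7, 8, 9, 10]], sizes [11].
Connected components of G2: 2 component(s) with vertex sets [[10], [0, 1, 2, 3, 4, 5, 6, 7, 8, 9]], sizes [1, 10].
The number of connected components (and the multiset of component sizes) is an isomorphism invariant — an isomorphism maps each component of G1 bijectively onto a component of G2. Since G1 has 1 component(s) and G2 has 2, they cannot be isomorphic.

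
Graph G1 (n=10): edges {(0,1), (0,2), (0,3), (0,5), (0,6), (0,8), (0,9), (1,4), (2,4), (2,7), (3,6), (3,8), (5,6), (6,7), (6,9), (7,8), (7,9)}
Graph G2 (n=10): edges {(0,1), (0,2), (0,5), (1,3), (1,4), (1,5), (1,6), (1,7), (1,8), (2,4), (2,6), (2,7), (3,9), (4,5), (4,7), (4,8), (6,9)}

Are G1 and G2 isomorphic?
Yes, isomorphic

The graphs are isomorphic.
One valid mapping φ: V(G1) → V(G2): 0→1, 1→3, 2→6, 3→5, 4→9, 5→8, 6→4, 7→2, 8→0, 9→7

Verify φ preserves adjacency — for each edge of G1, its image is an edge of G2:
  (0,1) → (φ(0),φ(1)) = (1,3) ∈ E(G2) ✓
  (0,2) → (φ(0),φ(2)) = (1,6) ∈ E(G2) ✓
  (0,3) → (φ(0),φ(3)) = (1,5) ∈ E(G2) ✓
  (0,5) → (φ(0),φ(5)) = (1,8) ∈ E(G2) ✓
  (0,6) → (φ(0),φ(6)) = (1,4) ∈ E(G2) ✓
  (0,8) → (φ(0),φ(8)) = (0,1) ∈ E(G2) ✓
  (0,9) → (φ(0),φ(9)) = (1,7) ∈ E(G2) ✓
  (1,4) → (φ(1),φ(4)) = (3,9) ∈ E(G2) ✓
  (2,4) → (φ(2),φ(4)) = (6,9) ∈ E(G2) ✓
  (2,7) → (φ(2),φ(7)) = (2,6) ∈ E(G2) ✓
  (3,6) → (φ(3),φ(6)) = (4,5) ∈ E(G2) ✓
  (3,8) → (φ(3),φ(8)) = (0,5) ∈ E(G2) ✓
  (5,6) → (φ(5),φ(6)) = (4,8) ∈ E(G2) ✓
  (6,7) → (φ(6),φ(7)) = (2,4) ∈ E(G2) ✓
  (6,9) → (φ(6),φ(9)) = (4,7) ∈ E(G2) ✓
  (7,8) → (φ(7),φ(8)) = (0,2) ∈ E(G2) ✓
  (7,9) → (φ(7),φ(9)) = (2,7) ∈ E(G2) ✓
All 17 edges of G1 map to edges of G2, and |E(G1)| = |E(G2)| = 17, so φ is a bijection on edges as well as vertices. Hence G1 ≅ G2.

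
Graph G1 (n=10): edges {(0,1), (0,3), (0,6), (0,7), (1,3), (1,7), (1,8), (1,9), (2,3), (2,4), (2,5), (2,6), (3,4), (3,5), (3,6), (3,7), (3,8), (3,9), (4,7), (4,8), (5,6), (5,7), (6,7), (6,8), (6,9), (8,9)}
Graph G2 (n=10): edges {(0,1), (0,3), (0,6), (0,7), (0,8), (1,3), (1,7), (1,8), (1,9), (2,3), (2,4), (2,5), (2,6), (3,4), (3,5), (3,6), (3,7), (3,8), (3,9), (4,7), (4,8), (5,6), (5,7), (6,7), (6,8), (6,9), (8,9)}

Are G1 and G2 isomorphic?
No, not isomorphic

The graphs are NOT isomorphic.

Counting edges: G1 has 26 edge(s); G2 has 27 edge(s).
Edge count is an isomorphism invariant (a bijection on vertices induces a bijection on edges), so differing edge counts rule out isomorphism.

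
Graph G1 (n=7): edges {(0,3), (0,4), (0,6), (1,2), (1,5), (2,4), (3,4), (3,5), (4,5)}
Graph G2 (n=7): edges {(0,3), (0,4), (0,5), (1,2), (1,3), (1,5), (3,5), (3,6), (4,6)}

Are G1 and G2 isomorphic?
Yes, isomorphic

The graphs are isomorphic.
One valid mapping φ: V(G1) → V(G2): 0→1, 1→4, 2→6, 3→5, 4→3, 5→0, 6→2

Verify φ preserves adjacency — for each edge of G1, its image is an edge of G2:
  (0,3) → (φ(0),φ(3)) = (1,5) ∈ E(G2) ✓
  (0,4) → (φ(0),φ(4)) = (1,3) ∈ E(G2) ✓
  (0,6) → (φ(0),φ(6)) = (1,2) ∈ E(G2) ✓
  (1,2) → (φ(1),φ(2)) = (4,6) ∈ E(G2) ✓
  (1,5) → (φ(1),φ(5)) = (0,4) ∈ E(G2) ✓
  (2,4) → (φ(2),φ(4)) = (3,6) ∈ E(G2) ✓
  (3,4) → (φ(3),φ(4)) = (3,5) ∈ E(G2) ✓
  (3,5) → (φ(3),φ(5)) = (0,5) ∈ E(G2) ✓
  (4,5) → (φ(4),φ(5)) = (0,3) ∈ E(G2) ✓
All 9 edges of G1 map to edges of G2, and |E(G1)| = |E(G2)| = 9, so φ is a bijection on edges as well as vertices. Hence G1 ≅ G2.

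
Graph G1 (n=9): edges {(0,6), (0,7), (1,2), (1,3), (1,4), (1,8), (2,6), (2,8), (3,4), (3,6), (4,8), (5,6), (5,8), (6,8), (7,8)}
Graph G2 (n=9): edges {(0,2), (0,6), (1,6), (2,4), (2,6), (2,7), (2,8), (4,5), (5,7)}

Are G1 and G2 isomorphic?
No, not isomorphic

The graphs are NOT isomorphic.

Degrees in G1: deg(0)=2, deg(1)=4, deg(2)=3, deg(3)=3, deg(4)=3, deg(5)=2, deg(6)=5, deg(7)=2, deg(8)=6.
Sorted degree sequence of G1: [6, 5, 4, 3, 3, 3, 2, 2, 2].
Degrees in G2: deg(0)=2, deg(1)=1, deg(2)=5, deg(3)=0, deg(4)=2, deg(5)=2, deg(6)=3, deg(7)=2, deg(8)=1.
Sorted degree sequence of G2: [5, 3, 2, 2, 2, 2, 1, 1, 0].
The (sorted) degree sequence is an isomorphism invariant, so since G1 and G2 have different degree sequences they cannot be isomorphic.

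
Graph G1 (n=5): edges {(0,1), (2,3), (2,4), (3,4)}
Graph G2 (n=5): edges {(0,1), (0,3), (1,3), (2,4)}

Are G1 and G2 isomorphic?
Yes, isomorphic

The graphs are isomorphic.
One valid mapping φ: V(G1) → V(G2): 0→2, 1→4, 2→0, 3→3, 4→1

Verify φ preserves adjacency — for each edge of G1, its image is an edge of G2:
  (0,1) → (φ(0),φ(1)) = (2,4) ∈ E(G2) ✓
  (2,3) → (φ(2),φ(3)) = (0,3) ∈ E(G2) ✓
  (2,4) → (φ(2),φ(4)) = (0,1) ∈ E(G2) ✓
  (3,4) → (φ(3),φ(4)) = (1,3) ∈ E(G2) ✓
All 4 edges of G1 map to edges of G2, and |E(G1)| = |E(G2)| = 4, so φ is a bijection on edges as well as vertices. Hence G1 ≅ G2.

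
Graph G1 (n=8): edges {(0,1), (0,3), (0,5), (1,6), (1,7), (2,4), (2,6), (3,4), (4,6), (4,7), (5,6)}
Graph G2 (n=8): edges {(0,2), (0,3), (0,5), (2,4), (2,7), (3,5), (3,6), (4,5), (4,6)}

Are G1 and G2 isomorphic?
No, not isomorphic

The graphs are NOT isomorphic.

Degrees in G1: deg(0)=3, deg(1)=3, deg(2)=2, deg(3)=2, deg(4)=4, deg(5)=2, deg(6)=4, deg(7)=2.
Sorted degree sequence of G1: [4, 4, 3, 3, 2, 2, 2, 2].
Degrees in G2: deg(0)=3, deg(1)=0, deg(2)=3, deg(3)=3, deg(4)=3, deg(5)=3, deg(6)=2, deg(7)=1.
Sorted degree sequence of G2: [3, 3, 3, 3, 3, 2, 1, 0].
The (sorted) degree sequence is an isomorphism invariant, so since G1 and G2 have different degree sequences they cannot be isomorphic.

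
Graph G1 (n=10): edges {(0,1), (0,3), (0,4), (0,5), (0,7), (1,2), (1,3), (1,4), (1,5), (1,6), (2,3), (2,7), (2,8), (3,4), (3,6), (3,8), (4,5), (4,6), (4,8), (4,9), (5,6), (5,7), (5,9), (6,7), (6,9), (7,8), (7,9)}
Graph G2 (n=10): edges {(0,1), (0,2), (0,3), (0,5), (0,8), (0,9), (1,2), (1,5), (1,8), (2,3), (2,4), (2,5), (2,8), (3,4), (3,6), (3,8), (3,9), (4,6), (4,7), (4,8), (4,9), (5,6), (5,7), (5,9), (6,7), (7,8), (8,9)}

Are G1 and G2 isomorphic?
Yes, isomorphic

The graphs are isomorphic.
One valid mapping φ: V(G1) → V(G2): 0→9, 1→3, 2→6, 3→4, 4→8, 5→0, 6→2, 7→5, 8→7, 9→1

Verify φ preserves adjacency — for each edge of G1, its image is an edge of G2:
  (0,1) → (φ(0),φ(1)) = (3,9) ∈ E(G2) ✓
  (0,3) → (φ(0),φ(3)) = (4,9) ∈ E(G2) ✓
  (0,4) → (φ(0),φ(4)) = (8,9) ∈ E(G2) ✓
  (0,5) → (φ(0),φ(5)) = (0,9) ∈ E(G2) ✓
  (0,7) → (φ(0),φ(7)) = (5,9) ∈ E(G2) ✓
  (1,2) → (φ(1),φ(2)) = (3,6) ∈ E(G2) ✓
  (1,3) → (φ(1),φ(3)) = (3,4) ∈ E(G2) ✓
  (1,4) → (φ(1),φ(4)) = (3,8) ∈ E(G2) ✓
  (1,5) → (φ(1),φ(5)) = (0,3) ∈ E(G2) ✓
  (1,6) → (φ(1),φ(6)) = (2,3) ∈ E(G2) ✓
  (2,3) → (φ(2),φ(3)) = (4,6) ∈ E(G2) ✓
  (2,7) → (φ(2),φ(7)) = (5,6) ∈ E(G2) ✓
  (2,8) → (φ(2),φ(8)) = (6,7) ∈ E(G2) ✓
  (3,4) → (φ(3),φ(4)) = (4,8) ∈ E(G2) ✓
  (3,6) → (φ(3),φ(6)) = (2,4) ∈ E(G2) ✓
  (3,8) → (φ(3),φ(8)) = (4,7) ∈ E(G2) ✓
  (4,5) → (φ(4),φ(5)) = (0,8) ∈ E(G2) ✓
  (4,6) → (φ(4),φ(6)) = (2,8) ∈ E(G2) ✓
  (4,8) → (φ(4),φ(8)) = (7,8) ∈ E(G2) ✓
  (4,9) → (φ(4),φ(9)) = (1,8) ∈ E(G2) ✓
  (5,6) → (φ(5),φ(6)) = (0,2) ∈ E(G2) ✓
  (5,7) → (φ(5),φ(7)) = (0,5) ∈ E(G2) ✓
  (5,9) → (φ(5),φ(9)) = (0,1) ∈ E(G2) ✓
  (6,7) → (φ(6),φ(7)) = (2,5) ∈ E(G2) ✓
  (6,9) → (φ(6),φ(9)) = (1,2) ∈ E(G2) ✓
  (7,8) → (φ(7),φ(8)) = (5,7) ∈ E(G2) ✓
  (7,9) → (φ(7),φ(9)) = (1,5) ∈ E(G2) ✓
All 27 edges of G1 map to edges of G2, and |E(G1)| = |E(G2)| = 27, so φ is a bijection on edges as well as vertices. Hence G1 ≅ G2.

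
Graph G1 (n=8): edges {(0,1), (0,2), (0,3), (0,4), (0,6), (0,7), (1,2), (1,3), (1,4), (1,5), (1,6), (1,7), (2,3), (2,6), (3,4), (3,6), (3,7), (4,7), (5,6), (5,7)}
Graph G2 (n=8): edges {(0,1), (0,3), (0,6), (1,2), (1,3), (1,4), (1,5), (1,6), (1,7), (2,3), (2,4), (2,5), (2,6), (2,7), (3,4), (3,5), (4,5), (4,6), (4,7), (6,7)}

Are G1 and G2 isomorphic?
Yes, isomorphic

The graphs are isomorphic.
One valid mapping φ: V(G1) → V(G2): 0→2, 1→1, 2→5, 3→4, 4→7, 5→0, 6→3, 7→6

Verify φ preserves adjacency — for each edge of G1, its image is an edge of G2:
  (0,1) → (φ(0),φ(1)) = (1,2) ∈ E(G2) ✓
  (0,2) → (φ(0),φ(2)) = (2,5) ∈ E(G2) ✓
  (0,3) → (φ(0),φ(3)) = (2,4) ∈ E(G2) ✓
  (0,4) → (φ(0),φ(4)) = (2,7) ∈ E(G2) ✓
  (0,6) → (φ(0),φ(6)) = (2,3) ∈ E(G2) ✓
  (0,7) → (φ(0),φ(7)) = (2,6) ∈ E(G2) ✓
  (1,2) → (φ(1),φ(2)) = (1,5) ∈ E(G2) ✓
  (1,3) → (φ(1),φ(3)) = (1,4) ∈ E(G2) ✓
  (1,4) → (φ(1),φ(4)) = (1,7) ∈ E(G2) ✓
  (1,5) → (φ(1),φ(5)) = (0,1) ∈ E(G2) ✓
  (1,6) → (φ(1),φ(6)) = (1,3) ∈ E(G2) ✓
  (1,7) → (φ(1),φ(7)) = (1,6) ∈ E(G2) ✓
  (2,3) → (φ(2),φ(3)) = (4,5) ∈ E(G2) ✓
  (2,6) → (φ(2),φ(6)) = (3,5) ∈ E(G2) ✓
  (3,4) → (φ(3),φ(4)) = (4,7) ∈ E(G2) ✓
  (3,6) → (φ(3),φ(6)) = (3,4) ∈ E(G2) ✓
  (3,7) → (φ(3),φ(7)) = (4,6) ∈ E(G2) ✓
  (4,7) → (φ(4),φ(7)) = (6,7) ∈ E(G2) ✓
  (5,6) → (φ(5),φ(6)) = (0,3) ∈ E(G2) ✓
  (5,7) → (φ(5),φ(7)) = (0,6) ∈ E(G2) ✓
All 20 edges of G1 map to edges of G2, and |E(G1)| = |E(G2)| = 20, so φ is a bijection on edges as well as vertices. Hence G1 ≅ G2.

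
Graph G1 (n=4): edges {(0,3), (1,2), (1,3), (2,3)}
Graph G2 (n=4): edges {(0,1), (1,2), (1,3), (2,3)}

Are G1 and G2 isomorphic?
Yes, isomorphic

The graphs are isomorphic.
One valid mapping φ: V(G1) → V(G2): 0→0, 1→2, 2→3, 3→1

Verify φ preserves adjacency — for each edge of G1, its image is an edge of G2:
  (0,3) → (φ(0),φ(3)) = (0,1) ∈ E(G2) ✓
  (1,2) → (φ(1),φ(2)) = (2,3) ∈ E(G2) ✓
  (1,3) → (φ(1),φ(3)) = (1,2) ∈ E(G2) ✓
  (2,3) → (φ(2),φ(3)) = (1,3) ∈ E(G2) ✓
All 4 edges of G1 map to edges of G2, and |E(G1)| = |E(G2)| = 4, so φ is a bijection on edges as well as vertices. Hence G1 ≅ G2.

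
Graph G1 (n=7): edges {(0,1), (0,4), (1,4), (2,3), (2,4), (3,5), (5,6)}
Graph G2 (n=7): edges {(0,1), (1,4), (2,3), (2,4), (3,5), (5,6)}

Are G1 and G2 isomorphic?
No, not isomorphic

The graphs are NOT isomorphic.

Counting edges: G1 has 7 edge(s); G2 has 6 edge(s).
Edge count is an isomorphism invariant (a bijection on vertices induces a bijection on edges), so differing edge counts rule out isomorphism.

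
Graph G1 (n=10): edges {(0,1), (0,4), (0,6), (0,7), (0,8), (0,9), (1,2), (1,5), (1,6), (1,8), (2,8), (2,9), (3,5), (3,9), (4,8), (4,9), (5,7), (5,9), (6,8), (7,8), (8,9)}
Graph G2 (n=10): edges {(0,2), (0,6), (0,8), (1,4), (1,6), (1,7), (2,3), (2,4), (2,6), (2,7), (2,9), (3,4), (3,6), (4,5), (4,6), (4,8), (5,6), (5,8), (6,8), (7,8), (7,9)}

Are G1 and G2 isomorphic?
Yes, isomorphic

The graphs are isomorphic.
One valid mapping φ: V(G1) → V(G2): 0→4, 1→8, 2→0, 3→9, 4→3, 5→7, 6→5, 7→1, 8→6, 9→2

Verify φ preserves adjacency — for each edge of G1, its image is an edge of G2:
  (0,1) → (φ(0),φ(1)) = (4,8) ∈ E(G2) ✓
  (0,4) → (φ(0),φ(4)) = (3,4) ∈ E(G2) ✓
  (0,6) → (φ(0),φ(6)) = (4,5) ∈ E(G2) ✓
  (0,7) → (φ(0),φ(7)) = (1,4) ∈ E(G2) ✓
  (0,8) → (φ(0),φ(8)) = (4,6) ∈ E(G2) ✓
  (0,9) → (φ(0),φ(9)) = (2,4) ∈ E(G2) ✓
  (1,2) → (φ(1),φ(2)) = (0,8) ∈ E(G2) ✓
  (1,5) → (φ(1),φ(5)) = (7,8) ∈ E(G2) ✓
  (1,6) → (φ(1),φ(6)) = (5,8) ∈ E(G2) ✓
  (1,8) → (φ(1),φ(8)) = (6,8) ∈ E(G2) ✓
  (2,8) → (φ(2),φ(8)) = (0,6) ∈ E(G2) ✓
  (2,9) → (φ(2),φ(9)) = (0,2) ∈ E(G2) ✓
  (3,5) → (φ(3),φ(5)) = (7,9) ∈ E(G2) ✓
  (3,9) → (φ(3),φ(9)) = (2,9) ∈ E(G2) ✓
  (4,8) → (φ(4),φ(8)) = (3,6) ∈ E(G2) ✓
  (4,9) → (φ(4),φ(9)) = (2,3) ∈ E(G2) ✓
  (5,7) → (φ(5),φ(7)) = (1,7) ∈ E(G2) ✓
  (5,9) → (φ(5),φ(9)) = (2,7) ∈ E(G2) ✓
  (6,8) → (φ(6),φ(8)) = (5,6) ∈ E(G2) ✓
  (7,8) → (φ(7),φ(8)) = (1,6) ∈ E(G2) ✓
  (8,9) → (φ(8),φ(9)) = (2,6) ∈ E(G2) ✓
All 21 edges of G1 map to edges of G2, and |E(G1)| = |E(G2)| = 21, so φ is a bijection on edges as well as vertices. Hence G1 ≅ G2.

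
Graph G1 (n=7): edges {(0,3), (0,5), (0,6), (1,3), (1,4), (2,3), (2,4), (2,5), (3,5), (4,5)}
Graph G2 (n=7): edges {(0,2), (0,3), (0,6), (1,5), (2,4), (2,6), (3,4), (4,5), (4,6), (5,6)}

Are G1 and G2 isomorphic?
Yes, isomorphic

The graphs are isomorphic.
One valid mapping φ: V(G1) → V(G2): 0→5, 1→3, 2→2, 3→4, 4→0, 5→6, 6→1

Verify φ preserves adjacency — for each edge of G1, its image is an edge of G2:
  (0,3) → (φ(0),φ(3)) = (4,5) ∈ E(G2) ✓
  (0,5) → (φ(0),φ(5)) = (5,6) ∈ E(G2) ✓
  (0,6) → (φ(0),φ(6)) = (1,5) ∈ E(G2) ✓
  (1,3) → (φ(1),φ(3)) = (3,4) ∈ E(G2) ✓
  (1,4) → (φ(1),φ(4)) = (0,3) ∈ E(G2) ✓
  (2,3) → (φ(2),φ(3)) = (2,4) ∈ E(G2) ✓
  (2,4) → (φ(2),φ(4)) = (0,2) ∈ E(G2) ✓
  (2,5) → (φ(2),φ(5)) = (2,6) ∈ E(G2) ✓
  (3,5) → (φ(3),φ(5)) = (4,6) ∈ E(G2) ✓
  (4,5) → (φ(4),φ(5)) = (0,6) ∈ E(G2) ✓
All 10 edges of G1 map to edges of G2, and |E(G1)| = |E(G2)| = 10, so φ is a bijection on edges as well as vertices. Hence G1 ≅ G2.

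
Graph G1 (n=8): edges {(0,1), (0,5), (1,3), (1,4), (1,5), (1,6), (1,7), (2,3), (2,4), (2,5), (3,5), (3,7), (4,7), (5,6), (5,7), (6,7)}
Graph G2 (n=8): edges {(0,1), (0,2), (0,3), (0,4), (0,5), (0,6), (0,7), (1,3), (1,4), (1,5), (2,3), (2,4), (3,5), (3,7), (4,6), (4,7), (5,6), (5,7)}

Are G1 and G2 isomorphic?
No, not isomorphic

The graphs are NOT isomorphic.

Counting triangles (3-cliques): G1 has 10, G2 has 13.
Triangle count is an isomorphism invariant, so differing triangle counts rule out isomorphism.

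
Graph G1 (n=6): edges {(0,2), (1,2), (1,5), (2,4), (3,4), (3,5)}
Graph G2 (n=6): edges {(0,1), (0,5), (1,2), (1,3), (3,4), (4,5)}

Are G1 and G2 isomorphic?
Yes, isomorphic

The graphs are isomorphic.
One valid mapping φ: V(G1) → V(G2): 0→2, 1→3, 2→1, 3→5, 4→0, 5→4

Verify φ preserves adjacency — for each edge of G1, its image is an edge of G2:
  (0,2) → (φ(0),φ(2)) = (1,2) ∈ E(G2) ✓
  (1,2) → (φ(1),φ(2)) = (1,3) ∈ E(G2) ✓
  (1,5) → (φ(1),φ(5)) = (3,4) ∈ E(G2) ✓
  (2,4) → (φ(2),φ(4)) = (0,1) ∈ E(G2) ✓
  (3,4) → (φ(3),φ(4)) = (0,5) ∈ E(G2) ✓
  (3,5) → (φ(3),φ(5)) = (4,5) ∈ E(G2) ✓
All 6 edges of G1 map to edges of G2, and |E(G1)| = |E(G2)| = 6, so φ is a bijection on edges as well as vertices. Hence G1 ≅ G2.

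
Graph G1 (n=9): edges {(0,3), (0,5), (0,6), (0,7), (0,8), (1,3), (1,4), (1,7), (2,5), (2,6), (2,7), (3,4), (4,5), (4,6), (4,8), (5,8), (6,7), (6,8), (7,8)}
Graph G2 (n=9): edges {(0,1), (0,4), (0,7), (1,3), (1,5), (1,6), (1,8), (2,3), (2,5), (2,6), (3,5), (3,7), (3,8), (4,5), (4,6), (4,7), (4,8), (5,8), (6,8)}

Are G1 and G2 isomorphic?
Yes, isomorphic

The graphs are isomorphic.
One valid mapping φ: V(G1) → V(G2): 0→1, 1→7, 2→2, 3→0, 4→4, 5→6, 6→5, 7→3, 8→8

Verify φ preserves adjacency — for each edge of G1, its image is an edge of G2:
  (0,3) → (φ(0),φ(3)) = (0,1) ∈ E(G2) ✓
  (0,5) → (φ(0),φ(5)) = (1,6) ∈ E(G2) ✓
  (0,6) → (φ(0),φ(6)) = (1,5) ∈ E(G2) ✓
  (0,7) → (φ(0),φ(7)) = (1,3) ∈ E(G2) ✓
  (0,8) → (φ(0),φ(8)) = (1,8) ∈ E(G2) ✓
  (1,3) → (φ(1),φ(3)) = (0,7) ∈ E(G2) ✓
  (1,4) → (φ(1),φ(4)) = (4,7) ∈ E(G2) ✓
  (1,7) → (φ(1),φ(7)) = (3,7) ∈ E(G2) ✓
  (2,5) → (φ(2),φ(5)) = (2,6) ∈ E(G2) ✓
  (2,6) → (φ(2),φ(6)) = (2,5) ∈ E(G2) ✓
  (2,7) → (φ(2),φ(7)) = (2,3) ∈ E(G2) ✓
  (3,4) → (φ(3),φ(4)) = (0,4) ∈ E(G2) ✓
  (4,5) → (φ(4),φ(5)) = (4,6) ∈ E(G2) ✓
  (4,6) → (φ(4),φ(6)) = (4,5) ∈ E(G2) ✓
  (4,8) → (φ(4),φ(8)) = (4,8) ∈ E(G2) ✓
  (5,8) → (φ(5),φ(8)) = (6,8) ∈ E(G2) ✓
  (6,7) → (φ(6),φ(7)) = (3,5) ∈ E(G2) ✓
  (6,8) → (φ(6),φ(8)) = (5,8) ∈ E(G2) ✓
  (7,8) → (φ(7),φ(8)) = (3,8) ∈ E(G2) ✓
All 19 edges of G1 map to edges of G2, and |E(G1)| = |E(G2)| = 19, so φ is a bijection on edges as well as vertices. Hence G1 ≅ G2.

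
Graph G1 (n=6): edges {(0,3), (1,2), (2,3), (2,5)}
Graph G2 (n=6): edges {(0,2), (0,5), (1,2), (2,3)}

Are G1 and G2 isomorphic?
Yes, isomorphic

The graphs are isomorphic.
One valid mapping φ: V(G1) → V(G2): 0→5, 1→1, 2→2, 3→0, 4→4, 5→3

Verify φ preserves adjacency — for each edge of G1, its image is an edge of G2:
  (0,3) → (φ(0),φ(3)) = (0,5) ∈ E(G2) ✓
  (1,2) → (φ(1),φ(2)) = (1,2) ∈ E(G2) ✓
  (2,3) → (φ(2),φ(3)) = (0,2) ∈ E(G2) ✓
  (2,5) → (φ(2),φ(5)) = (2,3) ∈ E(G2) ✓
All 4 edges of G1 map to edges of G2, and |E(G1)| = |E(G2)| = 4, so φ is a bijection on edges as well as vertices. Hence G1 ≅ G2.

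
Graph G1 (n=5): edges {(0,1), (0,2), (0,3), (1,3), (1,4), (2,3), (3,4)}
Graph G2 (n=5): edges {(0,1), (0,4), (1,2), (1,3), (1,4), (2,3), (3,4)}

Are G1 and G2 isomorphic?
Yes, isomorphic

The graphs are isomorphic.
One valid mapping φ: V(G1) → V(G2): 0→3, 1→4, 2→2, 3→1, 4→0

Verify φ preserves adjacency — for each edge of G1, its image is an edge of G2:
  (0,1) → (φ(0),φ(1)) = (3,4) ∈ E(G2) ✓
  (0,2) → (φ(0),φ(2)) = (2,3) ∈ E(G2) ✓
  (0,3) → (φ(0),φ(3)) = (1,3) ∈ E(G2) ✓
  (1,3) → (φ(1),φ(3)) = (1,4) ∈ E(G2) ✓
  (1,4) → (φ(1),φ(4)) = (0,4) ∈ E(G2) ✓
  (2,3) → (φ(2),φ(3)) = (1,2) ∈ E(G2) ✓
  (3,4) → (φ(3),φ(4)) = (0,1) ∈ E(G2) ✓
All 7 edges of G1 map to edges of G2, and |E(G1)| = |E(G2)| = 7, so φ is a bijection on edges as well as vertices. Hence G1 ≅ G2.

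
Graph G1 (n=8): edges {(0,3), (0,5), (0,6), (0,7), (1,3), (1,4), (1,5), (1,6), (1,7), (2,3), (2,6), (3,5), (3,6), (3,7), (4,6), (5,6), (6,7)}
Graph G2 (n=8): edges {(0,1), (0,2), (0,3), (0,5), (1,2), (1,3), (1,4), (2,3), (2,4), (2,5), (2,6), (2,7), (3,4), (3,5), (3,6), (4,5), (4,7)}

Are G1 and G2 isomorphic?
Yes, isomorphic

The graphs are isomorphic.
One valid mapping φ: V(G1) → V(G2): 0→0, 1→4, 2→6, 3→3, 4→7, 5→5, 6→2, 7→1

Verify φ preserves adjacency — for each edge of G1, its image is an edge of G2:
  (0,3) → (φ(0),φ(3)) = (0,3) ∈ E(G2) ✓
  (0,5) → (φ(0),φ(5)) = (0,5) ∈ E(G2) ✓
  (0,6) → (φ(0),φ(6)) = (0,2) ∈ E(G2) ✓
  (0,7) → (φ(0),φ(7)) = (0,1) ∈ E(G2) ✓
  (1,3) → (φ(1),φ(3)) = (3,4) ∈ E(G2) ✓
  (1,4) → (φ(1),φ(4)) = (4,7) ∈ E(G2) ✓
  (1,5) → (φ(1),φ(5)) = (4,5) ∈ E(G2) ✓
  (1,6) → (φ(1),φ(6)) = (2,4) ∈ E(G2) ✓
  (1,7) → (φ(1),φ(7)) = (1,4) ∈ E(G2) ✓
  (2,3) → (φ(2),φ(3)) = (3,6) ∈ E(G2) ✓
  (2,6) → (φ(2),φ(6)) = (2,6) ∈ E(G2) ✓
  (3,5) → (φ(3),φ(5)) = (3,5) ∈ E(G2) ✓
  (3,6) → (φ(3),φ(6)) = (2,3) ∈ E(G2) ✓
  (3,7) → (φ(3),φ(7)) = (1,3) ∈ E(G2) ✓
  (4,6) → (φ(4),φ(6)) = (2,7) ∈ E(G2) ✓
  (5,6) → (φ(5),φ(6)) = (2,5) ∈ E(G2) ✓
  (6,7) → (φ(6),φ(7)) = (1,2) ∈ E(G2) ✓
All 17 edges of G1 map to edges of G2, and |E(G1)| = |E(G2)| = 17, so φ is a bijection on edges as well as vertices. Hence G1 ≅ G2.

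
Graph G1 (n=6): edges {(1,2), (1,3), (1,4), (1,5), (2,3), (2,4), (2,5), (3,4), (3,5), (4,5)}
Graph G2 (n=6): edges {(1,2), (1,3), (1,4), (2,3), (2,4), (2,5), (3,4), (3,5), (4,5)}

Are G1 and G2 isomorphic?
No, not isomorphic

The graphs are NOT isomorphic.

Counting edges: G1 has 10 edge(s); G2 has 9 edge(s).
Edge count is an isomorphism invariant (a bijection on vertices induces a bijection on edges), so differing edge counts rule out isomorphism.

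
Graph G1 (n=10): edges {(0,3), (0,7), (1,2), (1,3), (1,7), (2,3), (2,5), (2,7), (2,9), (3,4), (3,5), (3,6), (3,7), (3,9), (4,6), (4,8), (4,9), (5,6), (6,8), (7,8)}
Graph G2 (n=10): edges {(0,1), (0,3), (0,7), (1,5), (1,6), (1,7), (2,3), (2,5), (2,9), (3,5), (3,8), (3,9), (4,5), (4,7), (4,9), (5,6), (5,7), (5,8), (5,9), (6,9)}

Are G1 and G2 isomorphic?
Yes, isomorphic

The graphs are isomorphic.
One valid mapping φ: V(G1) → V(G2): 0→8, 1→2, 2→9, 3→5, 4→1, 5→4, 6→7, 7→3, 8→0, 9→6

Verify φ preserves adjacency — for each edge of G1, its image is an edge of G2:
  (0,3) → (φ(0),φ(3)) = (5,8) ∈ E(G2) ✓
  (0,7) → (φ(0),φ(7)) = (3,8) ∈ E(G2) ✓
  (1,2) → (φ(1),φ(2)) = (2,9) ∈ E(G2) ✓
  (1,3) → (φ(1),φ(3)) = (2,5) ∈ E(G2) ✓
  (1,7) → (φ(1),φ(7)) = (2,3) ∈ E(G2) ✓
  (2,3) → (φ(2),φ(3)) = (5,9) ∈ E(G2) ✓
  (2,5) → (φ(2),φ(5)) = (4,9) ∈ E(G2) ✓
  (2,7) → (φ(2),φ(7)) = (3,9) ∈ E(G2) ✓
  (2,9) → (φ(2),φ(9)) = (6,9) ∈ E(G2) ✓
  (3,4) → (φ(3),φ(4)) = (1,5) ∈ E(G2) ✓
  (3,5) → (φ(3),φ(5)) = (4,5) ∈ E(G2) ✓
  (3,6) → (φ(3),φ(6)) = (5,7) ∈ E(G2) ✓
  (3,7) → (φ(3),φ(7)) = (3,5) ∈ E(G2) ✓
  (3,9) → (φ(3),φ(9)) = (5,6) ∈ E(G2) ✓
  (4,6) → (φ(4),φ(6)) = (1,7) ∈ E(G2) ✓
  (4,8) → (φ(4),φ(8)) = (0,1) ∈ E(G2) ✓
  (4,9) → (φ(4),φ(9)) = (1,6) ∈ E(G2) ✓
  (5,6) → (φ(5),φ(6)) = (4,7) ∈ E(G2) ✓
  (6,8) → (φ(6),φ(8)) = (0,7) ∈ E(G2) ✓
  (7,8) → (φ(7),φ(8)) = (0,3) ∈ E(G2) ✓
All 20 edges of G1 map to edges of G2, and |E(G1)| = |E(G2)| = 20, so φ is a bijection on edges as well as vertices. Hence G1 ≅ G2.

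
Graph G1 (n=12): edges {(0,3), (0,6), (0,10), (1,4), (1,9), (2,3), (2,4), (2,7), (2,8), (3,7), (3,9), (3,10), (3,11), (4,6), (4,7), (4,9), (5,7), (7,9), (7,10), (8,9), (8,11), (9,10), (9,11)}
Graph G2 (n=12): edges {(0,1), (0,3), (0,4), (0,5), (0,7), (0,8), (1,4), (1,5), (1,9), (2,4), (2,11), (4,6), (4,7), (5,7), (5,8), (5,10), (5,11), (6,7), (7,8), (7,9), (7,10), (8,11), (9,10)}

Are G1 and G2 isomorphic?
Yes, isomorphic

The graphs are isomorphic.
One valid mapping φ: V(G1) → V(G2): 0→11, 1→6, 2→1, 3→5, 4→4, 5→3, 6→2, 7→0, 8→9, 9→7, 10→8, 11→10

Verify φ preserves adjacency — for each edge of G1, its image is an edge of G2:
  (0,3) → (φ(0),φ(3)) = (5,11) ∈ E(G2) ✓
  (0,6) → (φ(0),φ(6)) = (2,11) ∈ E(G2) ✓
  (0,10) → (φ(0),φ(10)) = (8,11) ∈ E(G2) ✓
  (1,4) → (φ(1),φ(4)) = (4,6) ∈ E(G2) ✓
  (1,9) → (φ(1),φ(9)) = (6,7) ∈ E(G2) ✓
  (2,3) → (φ(2),φ(3)) = (1,5) ∈ E(G2) ✓
  (2,4) → (φ(2),φ(4)) = (1,4) ∈ E(G2) ✓
  (2,7) → (φ(2),φ(7)) = (0,1) ∈ E(G2) ✓
  (2,8) → (φ(2),φ(8)) = (1,9) ∈ E(G2) ✓
  (3,7) → (φ(3),φ(7)) = (0,5) ∈ E(G2) ✓
  (3,9) → (φ(3),φ(9)) = (5,7) ∈ E(G2) ✓
  (3,10) → (φ(3),φ(10)) = (5,8) ∈ E(G2) ✓
  (3,11) → (φ(3),φ(11)) = (5,10) ∈ E(G2) ✓
  (4,6) → (φ(4),φ(6)) = (2,4) ∈ E(G2) ✓
  (4,7) → (φ(4),φ(7)) = (0,4) ∈ E(G2) ✓
  (4,9) → (φ(4),φ(9)) = (4,7) ∈ E(G2) ✓
  (5,7) → (φ(5),φ(7)) = (0,3) ∈ E(G2) ✓
  (7,9) → (φ(7),φ(9)) = (0,7) ∈ E(G2) ✓
  (7,10) → (φ(7),φ(10)) = (0,8) ∈ E(G2) ✓
  (8,9) → (φ(8),φ(9)) = (7,9) ∈ E(G2) ✓
  (8,11) → (φ(8),φ(11)) = (9,10) ∈ E(G2) ✓
  (9,10) → (φ(9),φ(10)) = (7,8) ∈ E(G2) ✓
  (9,11) → (φ(9),φ(11)) = (7,10) ∈ E(G2) ✓
All 23 edges of G1 map to edges of G2, and |E(G1)| = |E(G2)| = 23, so φ is a bijection on edges as well as vertices. Hence G1 ≅ G2.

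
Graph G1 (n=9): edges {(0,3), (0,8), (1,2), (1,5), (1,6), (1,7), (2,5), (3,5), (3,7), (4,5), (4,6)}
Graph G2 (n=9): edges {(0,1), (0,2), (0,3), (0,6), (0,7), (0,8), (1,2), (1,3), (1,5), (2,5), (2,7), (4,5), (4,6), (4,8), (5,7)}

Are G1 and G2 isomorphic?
No, not isomorphic

The graphs are NOT isomorphic.

Counting triangles (3-cliques): G1 has 1, G2 has 5.
Triangle count is an isomorphism invariant, so differing triangle counts rule out isomorphism.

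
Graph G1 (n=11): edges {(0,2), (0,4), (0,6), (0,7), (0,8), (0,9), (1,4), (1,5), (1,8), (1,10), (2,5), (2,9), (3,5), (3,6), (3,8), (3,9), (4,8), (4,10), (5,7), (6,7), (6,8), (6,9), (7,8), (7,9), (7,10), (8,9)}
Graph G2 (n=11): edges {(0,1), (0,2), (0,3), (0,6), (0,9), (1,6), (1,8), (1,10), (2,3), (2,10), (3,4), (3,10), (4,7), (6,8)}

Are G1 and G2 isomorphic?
No, not isomorphic

The graphs are NOT isomorphic.

Connected components of G1: 1 component(s) with vertex sets [[0, 1, 2, 3, 4, 5, 6, 7, 8, 9, 10]], sizes [11].
Connected components of G2: 2 component(s) with vertex sets [[5], [0, 1, 2, 3, 4, 6, 7, 8, 9, 10]], sizes [1, 10].
The number of connected components (and the multiset of component sizes) is an isomorphism invariant — an isomorphism maps each component of G1 bijectively onto a component of G2. Since G1 has 1 component(s) and G2 has 2, they cannot be isomorphic.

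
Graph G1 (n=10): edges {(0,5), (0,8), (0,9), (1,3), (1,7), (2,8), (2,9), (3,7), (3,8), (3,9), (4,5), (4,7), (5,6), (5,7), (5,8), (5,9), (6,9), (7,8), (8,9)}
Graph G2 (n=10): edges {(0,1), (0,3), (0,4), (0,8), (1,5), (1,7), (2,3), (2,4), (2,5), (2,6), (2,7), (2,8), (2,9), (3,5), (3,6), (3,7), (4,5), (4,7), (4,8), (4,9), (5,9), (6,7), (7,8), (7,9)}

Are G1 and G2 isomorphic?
No, not isomorphic

The graphs are NOT isomorphic.

Degrees in G1: deg(0)=3, deg(1)=2, deg(2)=2, deg(3)=4, deg(4)=2, deg(5)=6, deg(6)=2, deg(7)=5, deg(8)=6, deg(9)=6.
Sorted degree sequence of G1: [6, 6, 6, 5, 4, 3, 2, 2, 2, 2].
Degrees in G2: deg(0)=4, deg(1)=3, deg(2)=7, deg(3)=5, deg(4)=6, deg(5)=5, deg(6)=3, deg(7)=7, deg(8)=4, deg(9)=4.
Sorted degree sequence of G2: [7, 7, 6, 5, 5, 4, 4, 4, 3, 3].
The (sorted) degree sequence is an isomorphism invariant, so since G1 and G2 have different degree sequences they cannot be isomorphic.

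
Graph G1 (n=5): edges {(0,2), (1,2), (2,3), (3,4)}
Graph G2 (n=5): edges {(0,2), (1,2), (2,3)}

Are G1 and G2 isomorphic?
No, not isomorphic

The graphs are NOT isomorphic.

Counting edges: G1 has 4 edge(s); G2 has 3 edge(s).
Edge count is an isomorphism invariant (a bijection on vertices induces a bijection on edges), so differing edge counts rule out isomorphism.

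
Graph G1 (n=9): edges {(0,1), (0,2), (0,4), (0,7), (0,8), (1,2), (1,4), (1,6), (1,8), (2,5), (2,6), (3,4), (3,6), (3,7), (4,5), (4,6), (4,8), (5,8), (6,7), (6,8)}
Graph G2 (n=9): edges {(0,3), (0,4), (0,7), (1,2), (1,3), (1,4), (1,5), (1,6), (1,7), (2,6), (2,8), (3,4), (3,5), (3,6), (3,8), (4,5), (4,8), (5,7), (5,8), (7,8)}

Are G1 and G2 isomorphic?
Yes, isomorphic

The graphs are isomorphic.
One valid mapping φ: V(G1) → V(G2): 0→8, 1→5, 2→7, 3→6, 4→3, 5→0, 6→1, 7→2, 8→4

Verify φ preserves adjacency — for each edge of G1, its image is an edge of G2:
  (0,1) → (φ(0),φ(1)) = (5,8) ∈ E(G2) ✓
  (0,2) → (φ(0),φ(2)) = (7,8) ∈ E(G2) ✓
  (0,4) → (φ(0),φ(4)) = (3,8) ∈ E(G2) ✓
  (0,7) → (φ(0),φ(7)) = (2,8) ∈ E(G2) ✓
  (0,8) → (φ(0),φ(8)) = (4,8) ∈ E(G2) ✓
  (1,2) → (φ(1),φ(2)) = (5,7) ∈ E(G2) ✓
  (1,4) → (φ(1),φ(4)) = (3,5) ∈ E(G2) ✓
  (1,6) → (φ(1),φ(6)) = (1,5) ∈ E(G2) ✓
  (1,8) → (φ(1),φ(8)) = (4,5) ∈ E(G2) ✓
  (2,5) → (φ(2),φ(5)) = (0,7) ∈ E(G2) ✓
  (2,6) → (φ(2),φ(6)) = (1,7) ∈ E(G2) ✓
  (3,4) → (φ(3),φ(4)) = (3,6) ∈ E(G2) ✓
  (3,6) → (φ(3),φ(6)) = (1,6) ∈ E(G2) ✓
  (3,7) → (φ(3),φ(7)) = (2,6) ∈ E(G2) ✓
  (4,5) → (φ(4),φ(5)) = (0,3) ∈ E(G2) ✓
  (4,6) → (φ(4),φ(6)) = (1,3) ∈ E(G2) ✓
  (4,8) → (φ(4),φ(8)) = (3,4) ∈ E(G2) ✓
  (5,8) → (φ(5),φ(8)) = (0,4) ∈ E(G2) ✓
  (6,7) → (φ(6),φ(7)) = (1,2) ∈ E(G2) ✓
  (6,8) → (φ(6),φ(8)) = (1,4) ∈ E(G2) ✓
All 20 edges of G1 map to edges of G2, and |E(G1)| = |E(G2)| = 20, so φ is a bijection on edges as well as vertices. Hence G1 ≅ G2.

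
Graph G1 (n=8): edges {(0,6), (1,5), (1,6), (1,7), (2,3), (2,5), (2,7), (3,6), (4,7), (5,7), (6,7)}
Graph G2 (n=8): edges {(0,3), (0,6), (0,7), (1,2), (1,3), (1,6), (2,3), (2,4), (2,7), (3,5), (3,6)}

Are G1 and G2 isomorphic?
Yes, isomorphic

The graphs are isomorphic.
One valid mapping φ: V(G1) → V(G2): 0→4, 1→1, 2→0, 3→7, 4→5, 5→6, 6→2, 7→3

Verify φ preserves adjacency — for each edge of G1, its image is an edge of G2:
  (0,6) → (φ(0),φ(6)) = (2,4) ∈ E(G2) ✓
  (1,5) → (φ(1),φ(5)) = (1,6) ∈ E(G2) ✓
  (1,6) → (φ(1),φ(6)) = (1,2) ∈ E(G2) ✓
  (1,7) → (φ(1),φ(7)) = (1,3) ∈ E(G2) ✓
  (2,3) → (φ(2),φ(3)) = (0,7) ∈ E(G2) ✓
  (2,5) → (φ(2),φ(5)) = (0,6) ∈ E(G2) ✓
  (2,7) → (φ(2),φ(7)) = (0,3) ∈ E(G2) ✓
  (3,6) → (φ(3),φ(6)) = (2,7) ∈ E(G2) ✓
  (4,7) → (φ(4),φ(7)) = (3,5) ∈ E(G2) ✓
  (5,7) → (φ(5),φ(7)) = (3,6) ∈ E(G2) ✓
  (6,7) → (φ(6),φ(7)) = (2,3) ∈ E(G2) ✓
All 11 edges of G1 map to edges of G2, and |E(G1)| = |E(G2)| = 11, so φ is a bijection on edges as well as vertices. Hence G1 ≅ G2.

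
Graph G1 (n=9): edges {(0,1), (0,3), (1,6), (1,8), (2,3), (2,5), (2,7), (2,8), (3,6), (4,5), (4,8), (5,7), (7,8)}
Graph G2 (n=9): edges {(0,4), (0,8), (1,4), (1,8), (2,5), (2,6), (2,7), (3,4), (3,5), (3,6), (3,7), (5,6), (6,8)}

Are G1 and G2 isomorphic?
Yes, isomorphic

The graphs are isomorphic.
One valid mapping φ: V(G1) → V(G2): 0→0, 1→4, 2→6, 3→8, 4→7, 5→2, 6→1, 7→5, 8→3

Verify φ preserves adjacency — for each edge of G1, its image is an edge of G2:
  (0,1) → (φ(0),φ(1)) = (0,4) ∈ E(G2) ✓
  (0,3) → (φ(0),φ(3)) = (0,8) ∈ E(G2) ✓
  (1,6) → (φ(1),φ(6)) = (1,4) ∈ E(G2) ✓
  (1,8) → (φ(1),φ(8)) = (3,4) ∈ E(G2) ✓
  (2,3) → (φ(2),φ(3)) = (6,8) ∈ E(G2) ✓
  (2,5) → (φ(2),φ(5)) = (2,6) ∈ E(G2) ✓
  (2,7) → (φ(2),φ(7)) = (5,6) ∈ E(G2) ✓
  (2,8) → (φ(2),φ(8)) = (3,6) ∈ E(G2) ✓
  (3,6) → (φ(3),φ(6)) = (1,8) ∈ E(G2) ✓
  (4,5) → (φ(4),φ(5)) = (2,7) ∈ E(G2) ✓
  (4,8) → (φ(4),φ(8)) = (3,7) ∈ E(G2) ✓
  (5,7) → (φ(5),φ(7)) = (2,5) ∈ E(G2) ✓
  (7,8) → (φ(7),φ(8)) = (3,5) ∈ E(G2) ✓
All 13 edges of G1 map to edges of G2, and |E(G1)| = |E(G2)| = 13, so φ is a bijection on edges as well as vertices. Hence G1 ≅ G2.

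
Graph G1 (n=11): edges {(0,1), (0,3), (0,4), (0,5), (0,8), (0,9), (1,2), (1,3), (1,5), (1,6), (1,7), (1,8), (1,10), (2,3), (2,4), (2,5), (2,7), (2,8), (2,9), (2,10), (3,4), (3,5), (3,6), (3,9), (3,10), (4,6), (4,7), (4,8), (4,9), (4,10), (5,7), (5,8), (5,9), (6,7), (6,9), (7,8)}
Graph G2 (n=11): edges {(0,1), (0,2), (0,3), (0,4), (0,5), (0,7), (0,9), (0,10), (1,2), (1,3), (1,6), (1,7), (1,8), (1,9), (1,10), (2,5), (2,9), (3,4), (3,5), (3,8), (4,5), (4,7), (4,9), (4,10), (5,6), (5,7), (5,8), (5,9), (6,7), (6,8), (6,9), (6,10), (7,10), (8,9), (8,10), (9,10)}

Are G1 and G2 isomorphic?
Yes, isomorphic

The graphs are isomorphic.
One valid mapping φ: V(G1) → V(G2): 0→7, 1→1, 2→9, 3→0, 4→5, 5→10, 6→3, 7→8, 8→6, 9→4, 10→2

Verify φ preserves adjacency — for each edge of G1, its image is an edge of G2:
  (0,1) → (φ(0),φ(1)) = (1,7) ∈ E(G2) ✓
  (0,3) → (φ(0),φ(3)) = (0,7) ∈ E(G2) ✓
  (0,4) → (φ(0),φ(4)) = (5,7) ∈ E(G2) ✓
  (0,5) → (φ(0),φ(5)) = (7,10) ∈ E(G2) ✓
  (0,8) → (φ(0),φ(8)) = (6,7) ∈ E(G2) ✓
  (0,9) → (φ(0),φ(9)) = (4,7) ∈ E(G2) ✓
  (1,2) → (φ(1),φ(2)) = (1,9) ∈ E(G2) ✓
  (1,3) → (φ(1),φ(3)) = (0,1) ∈ E(G2) ✓
  (1,5) → (φ(1),φ(5)) = (1,10) ∈ E(G2) ✓
  (1,6) → (φ(1),φ(6)) = (1,3) ∈ E(G2) ✓
  (1,7) → (φ(1),φ(7)) = (1,8) ∈ E(G2) ✓
  (1,8) → (φ(1),φ(8)) = (1,6) ∈ E(G2) ✓
  (1,10) → (φ(1),φ(10)) = (1,2) ∈ E(G2) ✓
  (2,3) → (φ(2),φ(3)) = (0,9) ∈ E(G2) ✓
  (2,4) → (φ(2),φ(4)) = (5,9) ∈ E(G2) ✓
  (2,5) → (φ(2),φ(5)) = (9,10) ∈ E(G2) ✓
  (2,7) → (φ(2),φ(7)) = (8,9) ∈ E(G2) ✓
  (2,8) → (φ(2),φ(8)) = (6,9) ∈ E(G2) ✓
  (2,9) → (φ(2),φ(9)) = (4,9) ∈ E(G2) ✓
  (2,10) → (φ(2),φ(10)) = (2,9) ∈ E(G2) ✓
  (3,4) → (φ(3),φ(4)) = (0,5) ∈ E(G2) ✓
  (3,5) → (φ(3),φ(5)) = (0,10) ∈ E(G2) ✓
  (3,6) → (φ(3),φ(6)) = (0,3) ∈ E(G2) ✓
  (3,9) → (φ(3),φ(9)) = (0,4) ∈ E(G2) ✓
  (3,10) → (φ(3),φ(10)) = (0,2) ∈ E(G2) ✓
  (4,6) → (φ(4),φ(6)) = (3,5) ∈ E(G2) ✓
  (4,7) → (φ(4),φ(7)) = (5,8) ∈ E(G2) ✓
  (4,8) → (φ(4),φ(8)) = (5,6) ∈ E(G2) ✓
  (4,9) → (φ(4),φ(9)) = (4,5) ∈ E(G2) ✓
  (4,10) → (φ(4),φ(10)) = (2,5) ∈ E(G2) ✓
  (5,7) → (φ(5),φ(7)) = (8,10) ∈ E(G2) ✓
  (5,8) → (φ(5),φ(8)) = (6,10) ∈ E(G2) ✓
  (5,9) → (φ(5),φ(9)) = (4,10) ∈ E(G2) ✓
  (6,7) → (φ(6),φ(7)) = (3,8) ∈ E(G2) ✓
  (6,9) → (φ(6),φ(9)) = (3,4) ∈ E(G2) ✓
  (7,8) → (φ(7),φ(8)) = (6,8) ∈ E(G2) ✓
All 36 edges of G1 map to edges of G2, and |E(G1)| = |E(G2)| = 36, so φ is a bijection on edges as well as vertices. Hence G1 ≅ G2.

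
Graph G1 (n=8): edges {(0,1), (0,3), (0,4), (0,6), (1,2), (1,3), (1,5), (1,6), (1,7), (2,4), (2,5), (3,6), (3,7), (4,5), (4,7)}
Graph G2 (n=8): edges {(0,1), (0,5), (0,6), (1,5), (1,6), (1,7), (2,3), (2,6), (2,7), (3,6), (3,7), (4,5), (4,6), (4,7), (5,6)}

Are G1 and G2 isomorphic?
Yes, isomorphic

The graphs are isomorphic.
One valid mapping φ: V(G1) → V(G2): 0→1, 1→6, 2→3, 3→5, 4→7, 5→2, 6→0, 7→4

Verify φ preserves adjacency — for each edge of G1, its image is an edge of G2:
  (0,1) → (φ(0),φ(1)) = (1,6) ∈ E(G2) ✓
  (0,3) → (φ(0),φ(3)) = (1,5) ∈ E(G2) ✓
  (0,4) → (φ(0),φ(4)) = (1,7) ∈ E(G2) ✓
  (0,6) → (φ(0),φ(6)) = (0,1) ∈ E(G2) ✓
  (1,2) → (φ(1),φ(2)) = (3,6) ∈ E(G2) ✓
  (1,3) → (φ(1),φ(3)) = (5,6) ∈ E(G2) ✓
  (1,5) → (φ(1),φ(5)) = (2,6) ∈ E(G2) ✓
  (1,6) → (φ(1),φ(6)) = (0,6) ∈ E(G2) ✓
  (1,7) → (φ(1),φ(7)) = (4,6) ∈ E(G2) ✓
  (2,4) → (φ(2),φ(4)) = (3,7) ∈ E(G2) ✓
  (2,5) → (φ(2),φ(5)) = (2,3) ∈ E(G2) ✓
  (3,6) → (φ(3),φ(6)) = (0,5) ∈ E(G2) ✓
  (3,7) → (φ(3),φ(7)) = (4,5) ∈ E(G2) ✓
  (4,5) → (φ(4),φ(5)) = (2,7) ∈ E(G2) ✓
  (4,7) → (φ(4),φ(7)) = (4,7) ∈ E(G2) ✓
All 15 edges of G1 map to edges of G2, and |E(G1)| = |E(G2)| = 15, so φ is a bijection on edges as well as vertices. Hence G1 ≅ G2.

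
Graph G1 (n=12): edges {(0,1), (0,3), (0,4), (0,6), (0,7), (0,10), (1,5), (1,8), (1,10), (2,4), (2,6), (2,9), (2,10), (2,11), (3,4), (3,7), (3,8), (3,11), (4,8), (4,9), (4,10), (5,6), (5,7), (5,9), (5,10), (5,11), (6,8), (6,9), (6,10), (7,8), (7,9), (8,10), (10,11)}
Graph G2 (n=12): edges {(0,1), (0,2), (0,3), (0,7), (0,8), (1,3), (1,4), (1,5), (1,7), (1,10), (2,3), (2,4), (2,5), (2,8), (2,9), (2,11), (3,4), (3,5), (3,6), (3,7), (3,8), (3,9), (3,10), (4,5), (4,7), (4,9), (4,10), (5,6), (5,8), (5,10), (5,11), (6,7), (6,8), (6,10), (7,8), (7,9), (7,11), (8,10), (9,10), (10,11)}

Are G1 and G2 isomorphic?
No, not isomorphic

The graphs are NOT isomorphic.

Counting triangles (3-cliques): G1 has 20, G2 has 46.
Triangle count is an isomorphism invariant, so differing triangle counts rule out isomorphism.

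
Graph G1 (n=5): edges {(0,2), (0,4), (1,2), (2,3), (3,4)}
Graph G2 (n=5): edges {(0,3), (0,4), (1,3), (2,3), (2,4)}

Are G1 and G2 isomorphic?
Yes, isomorphic

The graphs are isomorphic.
One valid mapping φ: V(G1) → V(G2): 0→2, 1→1, 2→3, 3→0, 4→4

Verify φ preserves adjacency — for each edge of G1, its image is an edge of G2:
  (0,2) → (φ(0),φ(2)) = (2,3) ∈ E(G2) ✓
  (0,4) → (φ(0),φ(4)) = (2,4) ∈ E(G2) ✓
  (1,2) → (φ(1),φ(2)) = (1,3) ∈ E(G2) ✓
  (2,3) → (φ(2),φ(3)) = (0,3) ∈ E(G2) ✓
  (3,4) → (φ(3),φ(4)) = (0,4) ∈ E(G2) ✓
All 5 edges of G1 map to edges of G2, and |E(G1)| = |E(G2)| = 5, so φ is a bijection on edges as well as vertices. Hence G1 ≅ G2.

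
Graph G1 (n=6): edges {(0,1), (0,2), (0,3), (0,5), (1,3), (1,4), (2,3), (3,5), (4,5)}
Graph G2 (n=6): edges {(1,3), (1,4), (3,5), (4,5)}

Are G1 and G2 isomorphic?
No, not isomorphic

The graphs are NOT isomorphic.

Connected components of G1: 1 component(s) with vertex sets [[0, 1, 2, 3, 4, 5]], sizes [6].
Connected components of G2: 3 component(s) with vertex sets [[0], [2], [1, 3, 4, 5]], sizes [1, 1, 4].
The number of connected components (and the multiset of component sizes) is an isomorphism invariant — an isomorphism maps each component of G1 bijectively onto a component of G2. Since G1 has 1 component(s) and G2 has 3, they cannot be isomorphic.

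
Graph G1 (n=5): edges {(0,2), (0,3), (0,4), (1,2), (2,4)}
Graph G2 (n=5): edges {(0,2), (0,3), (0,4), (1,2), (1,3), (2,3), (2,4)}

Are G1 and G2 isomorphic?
No, not isomorphic

The graphs are NOT isomorphic.

Counting edges: G1 has 5 edge(s); G2 has 7 edge(s).
Edge count is an isomorphism invariant (a bijection on vertices induces a bijection on edges), so differing edge counts rule out isomorphism.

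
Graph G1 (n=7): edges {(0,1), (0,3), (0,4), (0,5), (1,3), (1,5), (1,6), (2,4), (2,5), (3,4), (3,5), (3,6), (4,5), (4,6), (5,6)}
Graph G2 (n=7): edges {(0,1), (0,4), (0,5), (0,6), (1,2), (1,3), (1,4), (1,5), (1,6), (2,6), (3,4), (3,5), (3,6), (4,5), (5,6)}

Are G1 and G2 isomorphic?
Yes, isomorphic

The graphs are isomorphic.
One valid mapping φ: V(G1) → V(G2): 0→0, 1→4, 2→2, 3→5, 4→6, 5→1, 6→3

Verify φ preserves adjacency — for each edge of G1, its image is an edge of G2:
  (0,1) → (φ(0),φ(1)) = (0,4) ∈ E(G2) ✓
  (0,3) → (φ(0),φ(3)) = (0,5) ∈ E(G2) ✓
  (0,4) → (φ(0),φ(4)) = (0,6) ∈ E(G2) ✓
  (0,5) → (φ(0),φ(5)) = (0,1) ∈ E(G2) ✓
  (1,3) → (φ(1),φ(3)) = (4,5) ∈ E(G2) ✓
  (1,5) → (φ(1),φ(5)) = (1,4) ∈ E(G2) ✓
  (1,6) → (φ(1),φ(6)) = (3,4) ∈ E(G2) ✓
  (2,4) → (φ(2),φ(4)) = (2,6) ∈ E(G2) ✓
  (2,5) → (φ(2),φ(5)) = (1,2) ∈ E(G2) ✓
  (3,4) → (φ(3),φ(4)) = (5,6) ∈ E(G2) ✓
  (3,5) → (φ(3),φ(5)) = (1,5) ∈ E(G2) ✓
  (3,6) → (φ(3),φ(6)) = (3,5) ∈ E(G2) ✓
  (4,5) → (φ(4),φ(5)) = (1,6) ∈ E(G2) ✓
  (4,6) → (φ(4),φ(6)) = (3,6) ∈ E(G2) ✓
  (5,6) → (φ(5),φ(6)) = (1,3) ∈ E(G2) ✓
All 15 edges of G1 map to edges of G2, and |E(G1)| = |E(G2)| = 15, so φ is a bijection on edges as well as vertices. Hence G1 ≅ G2.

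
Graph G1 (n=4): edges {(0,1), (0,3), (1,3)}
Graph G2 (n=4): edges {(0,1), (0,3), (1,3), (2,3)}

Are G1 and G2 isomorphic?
No, not isomorphic

The graphs are NOT isomorphic.

Counting edges: G1 has 3 edge(s); G2 has 4 edge(s).
Edge count is an isomorphism invariant (a bijection on vertices induces a bijection on edges), so differing edge counts rule out isomorphism.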